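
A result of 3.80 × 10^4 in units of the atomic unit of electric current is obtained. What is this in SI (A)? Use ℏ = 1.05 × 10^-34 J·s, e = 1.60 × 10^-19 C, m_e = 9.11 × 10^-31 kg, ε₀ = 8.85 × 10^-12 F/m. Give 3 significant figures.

One atomic unit of electric current: I_au = e E_h/ℏ = m_e e⁵/((4πε₀)²ℏ³) = 6.67 × 10^-3 A.
3.80 × 10^4 × 6.67 × 10^-3 A = 254 A

254 A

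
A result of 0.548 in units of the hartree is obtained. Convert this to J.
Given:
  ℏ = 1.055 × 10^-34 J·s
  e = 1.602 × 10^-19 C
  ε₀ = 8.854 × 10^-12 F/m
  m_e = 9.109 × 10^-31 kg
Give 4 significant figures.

One hartree: E_h = m_e e⁴/(4πε₀ℏ)² = 4.354 × 10^-18 J.
0.548 × 4.354 × 10^-18 J = 2.386 × 10^-18 J

2.386 × 10^-18 J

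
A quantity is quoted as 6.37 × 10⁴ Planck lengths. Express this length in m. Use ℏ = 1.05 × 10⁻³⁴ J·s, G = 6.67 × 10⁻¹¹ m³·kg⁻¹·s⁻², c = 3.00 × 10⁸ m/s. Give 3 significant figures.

1.03 × 10⁻³⁰ m

One Planck length: ℓ_P = √(ℏG/c³) = 1.61 × 10⁻³⁵ m.
6.37 × 10⁴ × 1.61 × 10⁻³⁵ m = 1.03 × 10⁻³⁰ m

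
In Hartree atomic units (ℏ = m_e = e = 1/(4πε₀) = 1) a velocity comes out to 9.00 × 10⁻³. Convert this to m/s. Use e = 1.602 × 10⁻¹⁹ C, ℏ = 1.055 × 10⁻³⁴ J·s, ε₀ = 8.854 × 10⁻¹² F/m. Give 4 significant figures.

One atomic unit of velocity: v_au = e²/(4πε₀ℏ) = 2.186 × 10⁶ m/s.
9.00 × 10⁻³ × 2.186 × 10⁶ m/s = 1.968 × 10⁴ m/s

1.968 × 10⁴ m/s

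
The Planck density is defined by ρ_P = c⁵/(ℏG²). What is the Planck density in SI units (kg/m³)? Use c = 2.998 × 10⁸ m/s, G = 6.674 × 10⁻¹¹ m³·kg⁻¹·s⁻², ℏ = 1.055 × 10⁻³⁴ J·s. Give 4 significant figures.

ρ_P = c⁵/(ℏG²)
  = 2.422 × 10⁴² / 4.699 × 10⁻⁵⁵
  = 5.154 × 10⁹⁶ kg/m³

5.154 × 10⁹⁶ kg/m³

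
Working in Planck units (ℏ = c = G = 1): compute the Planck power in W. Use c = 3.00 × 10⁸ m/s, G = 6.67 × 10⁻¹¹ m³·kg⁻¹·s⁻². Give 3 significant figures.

Dimensional analysis gives P_P = c⁵/G.
  = 2.43 × 10⁴² / 6.67 × 10⁻¹¹
  = 3.64 × 10⁵² W

3.64 × 10⁵² W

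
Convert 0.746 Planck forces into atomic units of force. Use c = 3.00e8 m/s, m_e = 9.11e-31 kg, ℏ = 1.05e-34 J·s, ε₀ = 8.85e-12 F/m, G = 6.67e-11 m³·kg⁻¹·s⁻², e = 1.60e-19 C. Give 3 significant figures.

Planck force: F_P = c⁴/G = 1.21e44 N
atomic unit of force: F_au = E_h/a₀ = m_e²e⁶/((4πε₀)³ℏ⁴) = 8.33e-8 N
0.746 × 1.21e44 / 8.33e-8 = 1.09e51

1.09e51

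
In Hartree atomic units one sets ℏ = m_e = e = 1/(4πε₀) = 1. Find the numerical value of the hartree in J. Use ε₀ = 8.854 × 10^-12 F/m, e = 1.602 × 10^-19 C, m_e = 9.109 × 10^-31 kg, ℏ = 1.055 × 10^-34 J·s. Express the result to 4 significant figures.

E_h = m_e e⁴/(4πε₀ℏ)²
  = 6.000 × 10^-106 / 1.378 × 10^-88
  = 4.354 × 10^-18 J

4.354 × 10^-18 J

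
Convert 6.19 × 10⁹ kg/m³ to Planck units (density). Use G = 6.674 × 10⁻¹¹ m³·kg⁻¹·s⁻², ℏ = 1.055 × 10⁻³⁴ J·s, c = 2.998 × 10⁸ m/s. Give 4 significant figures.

1.201 × 10⁻⁸⁷

Planck density: ρ_P = c⁵/(ℏG²) = 5.154 × 10⁹⁶ kg/m³.
6.19 × 10⁹ / 5.154 × 10⁹⁶ = 1.201 × 10⁻⁸⁷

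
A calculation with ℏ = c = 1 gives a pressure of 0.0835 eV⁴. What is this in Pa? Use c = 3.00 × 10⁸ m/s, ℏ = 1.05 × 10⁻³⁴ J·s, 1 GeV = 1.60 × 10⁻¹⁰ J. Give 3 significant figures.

1.75 Pa

Pressure is [E]/[L]³ = [E]⁴/(ℏc)³.
1 GeV⁴ → 1/(ℏc)³ × (1 GeV in J)⁴ = 2.10 × 10³⁷ Pa.
Convert the energy scale: 0.0835 eV⁴ = 8.35 × 10⁻³⁸ GeV⁴.
Result: 8.35 × 10⁻³⁸ × 2.10 × 10³⁷ = 1.75 Pa.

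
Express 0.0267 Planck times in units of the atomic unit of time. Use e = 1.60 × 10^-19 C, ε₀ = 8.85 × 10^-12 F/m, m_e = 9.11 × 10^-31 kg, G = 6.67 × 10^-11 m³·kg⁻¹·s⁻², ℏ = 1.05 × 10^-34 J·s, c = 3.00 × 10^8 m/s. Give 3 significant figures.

Planck time: t_P = √(ℏG/c⁵) = 5.37 × 10^-44 s
atomic unit of time: τ_au = (4πε₀)²ℏ³/(m_e e⁴) = 2.40 × 10^-17 s
0.0267 × 5.37 × 10^-44 / 2.40 × 10^-17 = 5.98 × 10^-29

5.98 × 10^-29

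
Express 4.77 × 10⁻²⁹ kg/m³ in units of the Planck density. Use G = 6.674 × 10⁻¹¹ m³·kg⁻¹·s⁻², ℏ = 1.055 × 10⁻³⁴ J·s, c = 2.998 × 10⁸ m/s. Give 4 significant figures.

Planck density: ρ_P = c⁵/(ℏG²) = 5.154 × 10⁹⁶ kg/m³.
4.77 × 10⁻²⁹ / 5.154 × 10⁹⁶ = 9.255 × 10⁻¹²⁶

9.255 × 10⁻¹²⁶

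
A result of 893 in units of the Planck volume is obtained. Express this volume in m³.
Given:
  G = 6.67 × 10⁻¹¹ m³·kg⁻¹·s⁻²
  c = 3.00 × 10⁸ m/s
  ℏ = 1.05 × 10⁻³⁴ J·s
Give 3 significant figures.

3.73 × 10⁻¹⁰² m³

One Planck volume: V_P = (ℏG/c³)^(3/2) = 4.18 × 10⁻¹⁰⁵ m³.
893 × 4.18 × 10⁻¹⁰⁵ m³ = 3.73 × 10⁻¹⁰² m³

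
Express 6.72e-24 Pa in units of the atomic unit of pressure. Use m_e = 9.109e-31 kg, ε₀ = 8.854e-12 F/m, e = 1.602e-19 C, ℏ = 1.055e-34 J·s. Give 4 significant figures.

atomic unit of pressure: P_au = E_h/a₀³ = m_e⁴e¹⁰/((4πε₀)⁵ℏ⁸) = 2.929e13 Pa.
6.72e-24 / 2.929e13 = 2.294e-37

2.294e-37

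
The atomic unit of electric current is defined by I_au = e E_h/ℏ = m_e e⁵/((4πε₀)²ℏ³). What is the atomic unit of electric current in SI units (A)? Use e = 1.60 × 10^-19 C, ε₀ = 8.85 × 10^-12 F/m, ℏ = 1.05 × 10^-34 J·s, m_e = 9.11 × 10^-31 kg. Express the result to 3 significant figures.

6.67 × 10^-3 A

I_au = e E_h/ℏ = m_e e⁵/((4πε₀)²ℏ³)
E_h = 4.38 × 10^-18 J
e·E_h/ℏ = 6.67 × 10^-3 A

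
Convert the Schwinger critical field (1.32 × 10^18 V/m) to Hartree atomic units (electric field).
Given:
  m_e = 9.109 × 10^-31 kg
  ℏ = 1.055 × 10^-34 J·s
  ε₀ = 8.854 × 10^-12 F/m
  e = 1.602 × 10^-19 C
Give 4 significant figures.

2.573 × 10^6

atomic unit of electric field: E_au = E_h/(e a₀) = m_e²e⁵/((4πε₀)³ℏ⁴) = 5.131 × 10^11 V/m.
1.32 × 10^18 / 5.131 × 10^11 = 2.573 × 10^6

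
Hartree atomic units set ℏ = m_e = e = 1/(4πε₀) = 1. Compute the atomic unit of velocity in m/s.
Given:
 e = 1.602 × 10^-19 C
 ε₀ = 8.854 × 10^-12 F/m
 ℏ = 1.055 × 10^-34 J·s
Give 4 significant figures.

The unique combination of the constants set to 1 with dimensions of velocity is v_au = e²/(4πε₀ℏ).
  = 2.566 × 10^-38 / 1.174 × 10^-44
  = 2.186 × 10^6 m/s

2.186 × 10^6 m/s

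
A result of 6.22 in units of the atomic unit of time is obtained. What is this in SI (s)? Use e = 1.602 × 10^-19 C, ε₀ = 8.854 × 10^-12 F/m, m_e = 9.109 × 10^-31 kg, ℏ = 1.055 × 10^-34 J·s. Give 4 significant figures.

1.507 × 10^-16 s

One atomic unit of time: τ_au = (4πε₀)²ℏ³/(m_e e⁴) = 2.423 × 10^-17 s.
6.22 × 2.423 × 10^-17 s = 1.507 × 10^-16 s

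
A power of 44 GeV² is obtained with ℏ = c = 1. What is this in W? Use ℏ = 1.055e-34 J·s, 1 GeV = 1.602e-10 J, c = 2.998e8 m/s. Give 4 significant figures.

Power is [E]/[T] = [E]²/ℏ.
1 GeV² → 1/ℏ × (1 GeV in J)² = 2.433e14 W.
Result: 44 × 2.433e14 = 1.070e16 W.

1.070e16 W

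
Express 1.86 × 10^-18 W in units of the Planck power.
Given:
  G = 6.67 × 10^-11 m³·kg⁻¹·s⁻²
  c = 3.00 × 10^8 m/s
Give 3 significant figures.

Planck power: P_P = c⁵/G = 3.64 × 10^52 W.
1.86 × 10^-18 / 3.64 × 10^52 = 5.11 × 10^-71

5.11 × 10^-71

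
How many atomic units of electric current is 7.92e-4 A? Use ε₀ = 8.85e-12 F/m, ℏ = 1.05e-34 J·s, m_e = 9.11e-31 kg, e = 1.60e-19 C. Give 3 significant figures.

0.119

atomic unit of electric current: I_au = e E_h/ℏ = m_e e⁵/((4πε₀)²ℏ³) = 6.67e-3 A.
7.92e-4 / 6.67e-3 = 0.119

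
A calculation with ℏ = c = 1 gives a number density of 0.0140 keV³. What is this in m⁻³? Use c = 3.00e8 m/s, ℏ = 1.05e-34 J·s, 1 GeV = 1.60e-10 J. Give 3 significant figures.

1.83e27 m⁻³

Number density is [L]⁻³ = [E]³/(ℏc)³.
1 GeV³ → 1/(ℏc)³ × (1 GeV in J)³ = 1.31e47 m⁻³.
Convert the energy scale: 0.0140 keV³ = 1.40e-20 GeV³.
Result: 1.40e-20 × 1.31e47 = 1.83e27 m⁻³.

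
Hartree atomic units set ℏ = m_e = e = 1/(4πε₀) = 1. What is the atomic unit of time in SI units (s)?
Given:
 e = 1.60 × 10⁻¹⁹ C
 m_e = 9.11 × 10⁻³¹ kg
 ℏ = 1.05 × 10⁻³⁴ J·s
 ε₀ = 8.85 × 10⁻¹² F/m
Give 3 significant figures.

2.40 × 10⁻¹⁷ s

Dimensional analysis gives τ_au = (4πε₀)²ℏ³/(m_e e⁴).
E_h = 4.38 × 10⁻¹⁸ J
ℏ/E_h = 2.40 × 10⁻¹⁷ s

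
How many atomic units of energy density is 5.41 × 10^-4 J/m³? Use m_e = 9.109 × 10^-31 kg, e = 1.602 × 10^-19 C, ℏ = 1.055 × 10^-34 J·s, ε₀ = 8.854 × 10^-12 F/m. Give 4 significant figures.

atomic unit of energy density: u_au = E_h/a₀³ = m_e⁴e¹⁰/((4πε₀)⁵ℏ⁸) = 2.929 × 10^13 J/m³.
5.41 × 10^-4 / 2.929 × 10^13 = 1.847 × 10^-17

1.847 × 10^-17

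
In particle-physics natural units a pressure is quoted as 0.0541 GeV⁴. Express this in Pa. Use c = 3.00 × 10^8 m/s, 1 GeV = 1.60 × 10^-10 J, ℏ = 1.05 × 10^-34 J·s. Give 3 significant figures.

Pressure is [E]/[L]³ = [E]⁴/(ℏc)³.
1 GeV⁴ → 1/(ℏc)³ × (1 GeV in J)⁴ = 2.10 × 10^37 Pa.
Result: 0.0541 × 2.10 × 10^37 = 1.13 × 10^36 Pa.

1.13 × 10^36 Pa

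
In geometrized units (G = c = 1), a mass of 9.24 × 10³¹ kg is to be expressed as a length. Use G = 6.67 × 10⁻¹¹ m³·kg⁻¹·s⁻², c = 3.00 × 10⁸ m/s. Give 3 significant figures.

In G = c = 1 units mass has dimensions of length; the conversion factor is G/c².
9.24 × 10³¹ kg × (G/c²) = 6.85 × 10⁴ m

6.85 × 10⁴ m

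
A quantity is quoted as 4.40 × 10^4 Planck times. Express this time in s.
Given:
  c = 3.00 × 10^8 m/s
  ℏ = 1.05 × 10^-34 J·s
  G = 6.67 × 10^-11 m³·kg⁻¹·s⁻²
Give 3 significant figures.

One Planck time: t_P = √(ℏG/c⁵) = 5.37 × 10^-44 s.
4.40 × 10^4 × 5.37 × 10^-44 s = 2.36 × 10^-39 s

2.36 × 10^-39 s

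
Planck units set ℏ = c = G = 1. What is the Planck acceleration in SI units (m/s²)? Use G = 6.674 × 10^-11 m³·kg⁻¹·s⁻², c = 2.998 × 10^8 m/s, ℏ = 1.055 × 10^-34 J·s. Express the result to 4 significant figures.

5.560 × 10^51 m/s²

Dimensional analysis gives a_P = √(c⁷/(ℏG)).
  = √(3.092 × 10^103)
  = 5.560 × 10^51 m/s²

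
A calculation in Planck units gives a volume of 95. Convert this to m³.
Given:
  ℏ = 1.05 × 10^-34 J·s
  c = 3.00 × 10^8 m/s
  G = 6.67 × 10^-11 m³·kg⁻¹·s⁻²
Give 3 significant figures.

One Planck volume: V_P = (ℏG/c³)^(3/2) = 4.18 × 10^-105 m³.
95 × 4.18 × 10^-105 m³ = 3.97 × 10^-103 m³

3.97 × 10^-103 m³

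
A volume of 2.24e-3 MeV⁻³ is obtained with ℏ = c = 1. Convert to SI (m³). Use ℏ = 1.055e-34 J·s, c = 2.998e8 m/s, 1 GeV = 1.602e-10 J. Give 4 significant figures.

Volume is [L]³ = [E]⁻³·(ℏc)³.
1 GeV⁻³ → (ℏc)³ × (1 GeV in J)⁻³ = 7.696e-48 m³.
Convert the energy scale: 2.24e-3 MeV⁻³ = 2.24e6 GeV⁻³.
Result: 2.24e6 × 7.696e-48 = 1.724e-41 m³.

1.724e-41 m³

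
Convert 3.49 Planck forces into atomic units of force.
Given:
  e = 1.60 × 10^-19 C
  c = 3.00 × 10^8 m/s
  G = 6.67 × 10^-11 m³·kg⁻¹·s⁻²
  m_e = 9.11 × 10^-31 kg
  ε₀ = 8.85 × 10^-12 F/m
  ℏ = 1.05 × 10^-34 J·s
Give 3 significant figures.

5.09 × 10^51

Planck force: F_P = c⁴/G = 1.21 × 10^44 N
atomic unit of force: F_au = E_h/a₀ = m_e²e⁶/((4πε₀)³ℏ⁴) = 8.33 × 10^-8 N
3.49 × 1.21 × 10^44 / 8.33 × 10^-8 = 5.09 × 10^51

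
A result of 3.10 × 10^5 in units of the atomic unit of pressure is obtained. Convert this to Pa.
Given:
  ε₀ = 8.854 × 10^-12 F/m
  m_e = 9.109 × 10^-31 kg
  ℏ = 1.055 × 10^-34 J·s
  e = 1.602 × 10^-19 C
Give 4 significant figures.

9.080 × 10^18 Pa

One atomic unit of pressure: P_au = E_h/a₀³ = m_e⁴e¹⁰/((4πε₀)⁵ℏ⁸) = 2.929 × 10^13 Pa.
3.10 × 10^5 × 2.929 × 10^13 Pa = 9.080 × 10^18 Pa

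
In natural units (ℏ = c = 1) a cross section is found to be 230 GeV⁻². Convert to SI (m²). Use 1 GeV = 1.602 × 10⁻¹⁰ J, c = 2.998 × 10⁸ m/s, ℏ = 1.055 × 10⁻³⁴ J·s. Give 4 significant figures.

Area is [L]² = [E]⁻²·(ℏc)²; restore (ℏc)².
1 GeV⁻² → (ℏc)² × (1 GeV in J)⁻² = 3.898 × 10⁻³² m².
Result: 230 × 3.898 × 10⁻³² = 8.965 × 10⁻³⁰ m².

8.965 × 10⁻³⁰ m²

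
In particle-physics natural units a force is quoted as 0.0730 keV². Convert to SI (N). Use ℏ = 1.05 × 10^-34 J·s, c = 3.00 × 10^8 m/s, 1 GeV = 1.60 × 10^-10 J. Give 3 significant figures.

5.93 × 10^-8 N

Force is [E]/[L] = [E]²/(ℏc); restore (ℏc)⁻¹.
1 GeV² → 1/(ℏc) × (1 GeV in J)² = 8.13 × 10^5 N.
Convert the energy scale: 0.0730 keV² = 7.30 × 10^-14 GeV².
Result: 7.30 × 10^-14 × 8.13 × 10^5 = 5.93 × 10^-8 N.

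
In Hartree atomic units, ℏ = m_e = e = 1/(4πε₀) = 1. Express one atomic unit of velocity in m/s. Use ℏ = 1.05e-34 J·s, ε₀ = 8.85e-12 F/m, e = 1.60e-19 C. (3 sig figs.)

From ℏ = m_e = e = 1/(4πε₀) = 1 the velocity scale is v_au = e²/(4πε₀ℏ).
  = 2.56e-38 / 1.17e-44
  = 2.19e6 m/s

2.19e6 m/s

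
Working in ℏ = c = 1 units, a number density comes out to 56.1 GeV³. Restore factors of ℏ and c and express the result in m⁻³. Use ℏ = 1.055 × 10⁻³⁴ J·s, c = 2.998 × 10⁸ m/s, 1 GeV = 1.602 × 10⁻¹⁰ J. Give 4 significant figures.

7.290 × 10⁴⁸ m⁻³

Number density is [L]⁻³ = [E]³/(ℏc)³.
1 GeV³ → 1/(ℏc)³ × (1 GeV in J)³ = 1.299 × 10⁴⁷ m⁻³.
Result: 56.1 × 1.299 × 10⁴⁷ = 7.290 × 10⁴⁸ m⁻³.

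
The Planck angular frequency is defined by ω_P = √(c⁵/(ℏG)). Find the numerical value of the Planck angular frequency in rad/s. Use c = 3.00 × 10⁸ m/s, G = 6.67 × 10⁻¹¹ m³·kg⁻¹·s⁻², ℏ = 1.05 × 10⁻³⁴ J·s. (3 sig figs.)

ω_P = √(c⁵/(ℏG))
  = √(3.47 × 10⁸⁶)
  = 1.86 × 10⁴³ rad/s

1.86 × 10⁴³ rad/s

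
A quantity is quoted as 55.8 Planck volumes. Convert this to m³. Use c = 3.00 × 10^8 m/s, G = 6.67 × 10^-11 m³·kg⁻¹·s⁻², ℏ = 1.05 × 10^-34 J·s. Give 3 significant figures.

One Planck volume: V_P = (ℏG/c³)^(3/2) = 4.18 × 10^-105 m³.
55.8 × 4.18 × 10^-105 m³ = 2.33 × 10^-103 m³

2.33 × 10^-103 m³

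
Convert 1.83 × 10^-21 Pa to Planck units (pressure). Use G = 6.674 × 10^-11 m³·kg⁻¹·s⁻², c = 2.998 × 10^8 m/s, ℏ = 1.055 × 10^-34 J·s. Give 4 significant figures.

3.951 × 10^-135

Planck pressure: p_P = c⁷/(ℏG²) = 4.632 × 10^113 Pa.
1.83 × 10^-21 / 4.632 × 10^113 = 3.951 × 10^-135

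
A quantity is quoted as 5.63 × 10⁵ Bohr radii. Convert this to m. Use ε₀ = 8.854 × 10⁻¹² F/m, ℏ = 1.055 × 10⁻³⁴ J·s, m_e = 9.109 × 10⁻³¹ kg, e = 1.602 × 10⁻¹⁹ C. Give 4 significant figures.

2.982 × 10⁻⁵ m

One Bohr radius: a₀ = 4πε₀ℏ²/(m_e e²) = 5.297 × 10⁻¹¹ m.
5.63 × 10⁵ × 5.297 × 10⁻¹¹ m = 2.982 × 10⁻⁵ m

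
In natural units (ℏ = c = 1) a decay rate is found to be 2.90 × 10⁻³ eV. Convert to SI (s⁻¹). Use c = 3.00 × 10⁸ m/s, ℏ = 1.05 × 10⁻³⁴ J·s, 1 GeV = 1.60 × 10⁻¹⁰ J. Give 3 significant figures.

4.42 × 10¹² s⁻¹

A rate is [E]/ℏ; divide by ℏ.
1 GeV → 1/ℏ × (1 GeV in J) = 1.52 × 10²⁴ s⁻¹.
Convert the energy scale: 2.90 × 10⁻³ eV = 2.90 × 10⁻¹² GeV.
Result: 2.90 × 10⁻¹² × 1.52 × 10²⁴ = 4.42 × 10¹² s⁻¹.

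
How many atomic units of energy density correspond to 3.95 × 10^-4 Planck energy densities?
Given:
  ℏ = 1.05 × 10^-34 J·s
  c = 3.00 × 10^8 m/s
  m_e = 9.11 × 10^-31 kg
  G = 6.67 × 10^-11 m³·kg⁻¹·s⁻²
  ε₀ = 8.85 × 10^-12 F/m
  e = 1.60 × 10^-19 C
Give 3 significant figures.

Planck energy density: u_P = c⁷/(ℏG²) = 4.68 × 10^113 J/m³
atomic unit of energy density: u_au = E_h/a₀³ = m_e⁴e¹⁰/((4πε₀)⁵ℏ⁸) = 3.01 × 10^13 J/m³
3.95 × 10^-4 × 4.68 × 10^113 / 3.01 × 10^13 = 6.14 × 10^96

6.14 × 10^96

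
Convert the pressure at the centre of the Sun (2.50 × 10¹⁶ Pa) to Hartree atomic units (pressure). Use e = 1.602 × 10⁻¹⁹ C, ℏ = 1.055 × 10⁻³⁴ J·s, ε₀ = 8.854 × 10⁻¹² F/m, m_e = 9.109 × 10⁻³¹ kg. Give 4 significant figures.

atomic unit of pressure: P_au = E_h/a₀³ = m_e⁴e¹⁰/((4πε₀)⁵ℏ⁸) = 2.929 × 10¹³ Pa.
2.50 × 10¹⁶ / 2.929 × 10¹³ = 853.5

853.5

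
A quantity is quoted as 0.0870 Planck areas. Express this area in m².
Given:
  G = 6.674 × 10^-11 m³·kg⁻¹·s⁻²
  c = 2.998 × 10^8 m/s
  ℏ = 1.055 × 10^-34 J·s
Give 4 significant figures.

2.273 × 10^-71 m²

One Planck area: A_P = ℏG/c³ = 2.613 × 10^-70 m².
0.0870 × 2.613 × 10^-70 m² = 2.273 × 10^-71 m²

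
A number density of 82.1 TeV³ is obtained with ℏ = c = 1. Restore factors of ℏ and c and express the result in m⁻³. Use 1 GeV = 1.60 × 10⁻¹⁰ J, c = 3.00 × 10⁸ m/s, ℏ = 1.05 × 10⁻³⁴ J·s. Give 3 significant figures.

1.08 × 10⁵⁸ m⁻³

Number density is [L]⁻³ = [E]³/(ℏc)³.
1 GeV³ → 1/(ℏc)³ × (1 GeV in J)³ = 1.31 × 10⁴⁷ m⁻³.
Convert the energy scale: 82.1 TeV³ = 8.21 × 10¹⁰ GeV³.
Result: 8.21 × 10¹⁰ × 1.31 × 10⁴⁷ = 1.08 × 10⁵⁸ m⁻³.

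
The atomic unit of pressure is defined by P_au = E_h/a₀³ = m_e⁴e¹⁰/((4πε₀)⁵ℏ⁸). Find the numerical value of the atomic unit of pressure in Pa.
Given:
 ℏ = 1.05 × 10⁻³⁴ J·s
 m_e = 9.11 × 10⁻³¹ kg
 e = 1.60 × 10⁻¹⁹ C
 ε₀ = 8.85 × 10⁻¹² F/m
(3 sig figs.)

3.01 × 10¹³ Pa

P_au = E_h/a₀³ = m_e⁴e¹⁰/((4πε₀)⁵ℏ⁸)
E_h = 4.38 × 10⁻¹⁸ J
a₀ = 5.26 × 10⁻¹¹ m
E_h/a₀³ = 3.01 × 10¹³ Pa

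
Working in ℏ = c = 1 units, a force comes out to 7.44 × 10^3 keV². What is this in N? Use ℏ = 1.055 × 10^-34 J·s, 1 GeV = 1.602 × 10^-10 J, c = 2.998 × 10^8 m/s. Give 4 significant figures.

Force is [E]/[L] = [E]²/(ℏc); restore (ℏc)⁻¹.
1 GeV² → 1/(ℏc) × (1 GeV in J)² = 8.114 × 10^5 N.
Convert the energy scale: 7.44 × 10^3 keV² = 7.44 × 10^-9 GeV².
Result: 7.44 × 10^-9 × 8.114 × 10^5 = 6.037 × 10^-3 N.

6.037 × 10^-3 N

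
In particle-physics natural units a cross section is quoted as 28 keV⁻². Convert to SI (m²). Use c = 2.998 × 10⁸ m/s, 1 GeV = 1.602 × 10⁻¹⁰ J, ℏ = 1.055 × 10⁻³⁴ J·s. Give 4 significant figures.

Area is [L]² = [E]⁻²·(ℏc)²; restore (ℏc)².
1 GeV⁻² → (ℏc)² × (1 GeV in J)⁻² = 3.898 × 10⁻³² m².
Convert the energy scale: 28 keV⁻² = 2.80 × 10¹³ GeV⁻².
Result: 2.80 × 10¹³ × 3.898 × 10⁻³² = 1.091 × 10⁻¹⁸ m².

1.091 × 10⁻¹⁸ m²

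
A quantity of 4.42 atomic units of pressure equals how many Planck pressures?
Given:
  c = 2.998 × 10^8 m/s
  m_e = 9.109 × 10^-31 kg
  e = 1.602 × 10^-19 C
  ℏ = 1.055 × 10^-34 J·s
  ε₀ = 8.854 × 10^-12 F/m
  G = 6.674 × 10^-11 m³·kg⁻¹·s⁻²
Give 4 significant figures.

2.795 × 10^-100

atomic unit of pressure: P_au = E_h/a₀³ = m_e⁴e¹⁰/((4πε₀)⁵ℏ⁸) = 2.929 × 10^13 Pa
Planck pressure: p_P = c⁷/(ℏG²) = 4.632 × 10^113 Pa
4.42 × 2.929 × 10^13 / 4.632 × 10^113 = 2.795 × 10^-100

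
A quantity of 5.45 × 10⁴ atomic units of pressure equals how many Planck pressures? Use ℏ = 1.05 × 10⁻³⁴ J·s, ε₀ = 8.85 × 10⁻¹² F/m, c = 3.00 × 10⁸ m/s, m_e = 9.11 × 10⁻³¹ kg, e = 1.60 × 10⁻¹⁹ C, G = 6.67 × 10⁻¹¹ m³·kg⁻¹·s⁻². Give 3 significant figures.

atomic unit of pressure: P_au = E_h/a₀³ = m_e⁴e¹⁰/((4πε₀)⁵ℏ⁸) = 3.01 × 10¹³ Pa
Planck pressure: p_P = c⁷/(ℏG²) = 4.68 × 10¹¹³ Pa
5.45 × 10⁴ × 3.01 × 10¹³ / 4.68 × 10¹¹³ = 3.51 × 10⁻⁹⁶

3.51 × 10⁻⁹⁶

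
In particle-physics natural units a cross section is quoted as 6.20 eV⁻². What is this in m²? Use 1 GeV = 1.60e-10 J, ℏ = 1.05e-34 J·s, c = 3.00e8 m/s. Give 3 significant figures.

Area is [L]² = [E]⁻²·(ℏc)²; restore (ℏc)².
1 GeV⁻² → (ℏc)² × (1 GeV in J)⁻² = 3.88e-32 m².
Convert the energy scale: 6.20 eV⁻² = 6.20e18 GeV⁻².
Result: 6.20e18 × 3.88e-32 = 2.40e-13 m².

2.40e-13 m²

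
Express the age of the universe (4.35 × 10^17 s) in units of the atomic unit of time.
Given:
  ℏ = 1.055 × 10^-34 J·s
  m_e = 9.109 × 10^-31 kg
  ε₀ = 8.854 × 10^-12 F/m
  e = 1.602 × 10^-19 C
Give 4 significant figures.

1.795 × 10^34

atomic unit of time: τ_au = (4πε₀)²ℏ³/(m_e e⁴) = 2.423 × 10^-17 s.
4.35 × 10^17 / 2.423 × 10^-17 = 1.795 × 10^34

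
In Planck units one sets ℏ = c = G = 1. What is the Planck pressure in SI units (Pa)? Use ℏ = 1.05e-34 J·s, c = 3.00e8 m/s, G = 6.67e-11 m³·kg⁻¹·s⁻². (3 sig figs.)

4.68e113 Pa

p_P = c⁷/(ℏG²)
  = 2.19e59 / 4.67e-55
  = 4.68e113 Pa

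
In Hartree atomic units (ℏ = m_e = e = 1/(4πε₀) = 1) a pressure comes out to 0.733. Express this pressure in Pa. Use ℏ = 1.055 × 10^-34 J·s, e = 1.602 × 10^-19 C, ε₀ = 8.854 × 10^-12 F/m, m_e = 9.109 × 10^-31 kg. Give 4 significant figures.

One atomic unit of pressure: P_au = E_h/a₀³ = m_e⁴e¹⁰/((4πε₀)⁵ℏ⁸) = 2.929 × 10^13 Pa.
0.733 × 2.929 × 10^13 Pa = 2.147 × 10^13 Pa

2.147 × 10^13 Pa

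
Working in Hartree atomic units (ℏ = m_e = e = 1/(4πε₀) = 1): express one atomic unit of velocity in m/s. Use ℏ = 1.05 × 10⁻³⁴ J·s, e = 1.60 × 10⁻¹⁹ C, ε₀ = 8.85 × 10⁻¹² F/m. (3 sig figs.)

The unique combination of the constants set to 1 with dimensions of velocity is v_au = e²/(4πε₀ℏ).
  = 2.56 × 10⁻³⁸ / 1.17 × 10⁻⁴⁴
  = 2.19 × 10⁶ m/s

2.19 × 10⁶ m/s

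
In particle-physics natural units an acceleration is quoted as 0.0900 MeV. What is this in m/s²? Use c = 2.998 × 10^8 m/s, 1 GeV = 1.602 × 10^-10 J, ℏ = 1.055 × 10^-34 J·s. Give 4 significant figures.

Acceleration is [L]/[T]² = c·[E]/ℏ.
1 GeV → c/ℏ × (1 GeV in J) = 4.552 × 10^32 m/s².
Convert the energy scale: 0.0900 MeV = 9.00 × 10^-5 GeV.
Result: 9.00 × 10^-5 × 4.552 × 10^32 = 4.097 × 10^28 m/s².

4.097 × 10^28 m/s²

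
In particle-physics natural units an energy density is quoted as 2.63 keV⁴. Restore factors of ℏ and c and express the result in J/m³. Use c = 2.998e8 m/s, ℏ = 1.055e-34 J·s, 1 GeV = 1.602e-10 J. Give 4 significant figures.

5.475e13 J/m³

[E]/[L]³ = [E]⁴/(ℏc)³; restore (ℏc)⁻³.
1 GeV⁴ → 1/(ℏc)³ × (1 GeV in J)⁴ = 2.082e37 J/m³.
Convert the energy scale: 2.63 keV⁴ = 2.63e-24 GeV⁴.
Result: 2.63e-24 × 2.082e37 = 5.475e13 J/m³.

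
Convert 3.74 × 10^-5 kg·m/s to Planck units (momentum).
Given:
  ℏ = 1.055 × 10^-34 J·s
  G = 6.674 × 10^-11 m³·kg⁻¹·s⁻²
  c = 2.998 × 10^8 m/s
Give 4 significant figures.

5.730 × 10^-6

Planck momentum: p_P = √(ℏc³/G) = 6.527 kg·m/s.
3.74 × 10^-5 / 6.527 = 5.730 × 10^-6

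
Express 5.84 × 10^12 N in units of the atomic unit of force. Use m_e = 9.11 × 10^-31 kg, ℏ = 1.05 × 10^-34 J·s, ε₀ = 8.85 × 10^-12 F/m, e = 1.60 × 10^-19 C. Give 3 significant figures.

atomic unit of force: F_au = E_h/a₀ = m_e²e⁶/((4πε₀)³ℏ⁴) = 8.33 × 10^-8 N.
5.84 × 10^12 / 8.33 × 10^-8 = 7.01 × 10^19

7.01 × 10^19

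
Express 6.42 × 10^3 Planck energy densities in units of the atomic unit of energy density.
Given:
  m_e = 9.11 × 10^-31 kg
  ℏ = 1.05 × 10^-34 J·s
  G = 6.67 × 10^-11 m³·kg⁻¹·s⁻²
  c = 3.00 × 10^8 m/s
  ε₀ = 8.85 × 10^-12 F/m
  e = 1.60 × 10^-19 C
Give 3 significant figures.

9.98 × 10^103

Planck energy density: u_P = c⁷/(ℏG²) = 4.68 × 10^113 J/m³
atomic unit of energy density: u_au = E_h/a₀³ = m_e⁴e¹⁰/((4πε₀)⁵ℏ⁸) = 3.01 × 10^13 J/m³
6.42 × 10^3 × 4.68 × 10^113 / 3.01 × 10^13 = 9.98 × 10^103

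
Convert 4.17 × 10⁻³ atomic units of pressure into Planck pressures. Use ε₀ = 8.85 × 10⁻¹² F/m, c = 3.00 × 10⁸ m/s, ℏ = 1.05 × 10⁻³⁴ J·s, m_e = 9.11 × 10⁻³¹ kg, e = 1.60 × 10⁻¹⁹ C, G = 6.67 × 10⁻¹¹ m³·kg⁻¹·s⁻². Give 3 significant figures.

2.68 × 10⁻¹⁰³

atomic unit of pressure: P_au = E_h/a₀³ = m_e⁴e¹⁰/((4πε₀)⁵ℏ⁸) = 3.01 × 10¹³ Pa
Planck pressure: p_P = c⁷/(ℏG²) = 4.68 × 10¹¹³ Pa
4.17 × 10⁻³ × 3.01 × 10¹³ / 4.68 × 10¹¹³ = 2.68 × 10⁻¹⁰³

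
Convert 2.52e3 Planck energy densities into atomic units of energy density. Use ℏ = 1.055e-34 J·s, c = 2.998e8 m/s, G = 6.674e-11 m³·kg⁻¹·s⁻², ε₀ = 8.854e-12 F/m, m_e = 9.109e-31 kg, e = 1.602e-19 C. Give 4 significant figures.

Planck energy density: u_P = c⁷/(ℏG²) = 4.632e113 J/m³
atomic unit of energy density: u_au = E_h/a₀³ = m_e⁴e¹⁰/((4πε₀)⁵ℏ⁸) = 2.929e13 J/m³
2.52e3 × 4.632e113 / 2.929e13 = 3.985e103

3.985e103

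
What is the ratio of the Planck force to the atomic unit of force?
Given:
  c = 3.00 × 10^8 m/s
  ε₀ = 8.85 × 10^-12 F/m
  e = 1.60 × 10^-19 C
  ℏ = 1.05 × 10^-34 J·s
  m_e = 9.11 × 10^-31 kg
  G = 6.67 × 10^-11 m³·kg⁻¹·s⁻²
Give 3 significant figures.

Planck force: F_P = c⁴/G = 1.21 × 10^44 N
atomic unit of force: F_au = E_h/a₀ = m_e²e⁶/((4πε₀)³ℏ⁴) = 8.33 × 10^-8 N
ratio = 1.21 × 10^44 / 8.33 × 10^-8 = 1.46 × 10^51

1.46 × 10^51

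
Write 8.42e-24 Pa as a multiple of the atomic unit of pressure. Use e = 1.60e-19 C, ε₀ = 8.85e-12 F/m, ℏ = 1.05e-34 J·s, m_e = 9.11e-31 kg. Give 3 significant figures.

atomic unit of pressure: P_au = E_h/a₀³ = m_e⁴e¹⁰/((4πε₀)⁵ℏ⁸) = 3.01e13 Pa.
8.42e-24 / 3.01e13 = 2.79e-37

2.79e-37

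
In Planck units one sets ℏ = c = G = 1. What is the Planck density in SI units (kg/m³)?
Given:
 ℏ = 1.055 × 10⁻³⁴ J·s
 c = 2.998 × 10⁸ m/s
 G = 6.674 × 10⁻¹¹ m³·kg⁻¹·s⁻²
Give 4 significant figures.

ρ_P = c⁵/(ℏG²)
  = 2.422 × 10⁴² / 4.699 × 10⁻⁵⁵
  = 5.154 × 10⁹⁶ kg/m³

5.154 × 10⁹⁶ kg/m³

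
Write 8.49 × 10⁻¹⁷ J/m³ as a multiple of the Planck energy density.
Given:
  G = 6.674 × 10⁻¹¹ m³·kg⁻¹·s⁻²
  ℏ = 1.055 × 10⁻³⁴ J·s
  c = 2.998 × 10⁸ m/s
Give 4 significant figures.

Planck energy density: u_P = c⁷/(ℏG²) = 4.632 × 10¹¹³ J/m³.
8.49 × 10⁻¹⁷ / 4.632 × 10¹¹³ = 1.833 × 10⁻¹³⁰

1.833 × 10⁻¹³⁰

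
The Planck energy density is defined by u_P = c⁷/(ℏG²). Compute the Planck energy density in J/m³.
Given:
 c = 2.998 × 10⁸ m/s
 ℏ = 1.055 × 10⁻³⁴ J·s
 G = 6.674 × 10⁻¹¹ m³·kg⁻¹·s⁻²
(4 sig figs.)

u_P = c⁷/(ℏG²)
  = 2.177 × 10⁵⁹ / 4.699 × 10⁻⁵⁵
  = 4.632 × 10¹¹³ J/m³

4.632 × 10¹¹³ J/m³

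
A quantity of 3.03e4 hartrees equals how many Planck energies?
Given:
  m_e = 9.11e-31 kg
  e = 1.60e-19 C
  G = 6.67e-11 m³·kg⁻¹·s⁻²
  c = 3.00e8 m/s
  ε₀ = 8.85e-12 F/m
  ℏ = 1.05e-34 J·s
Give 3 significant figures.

hartree: E_h = m_e e⁴/(4πε₀ℏ)² = 4.38e-18 J
Planck energy: E_P = √(ℏc⁵/G) = 1.96e9 J
3.03e4 × 4.38e-18 / 1.96e9 = 6.78e-23

6.78e-23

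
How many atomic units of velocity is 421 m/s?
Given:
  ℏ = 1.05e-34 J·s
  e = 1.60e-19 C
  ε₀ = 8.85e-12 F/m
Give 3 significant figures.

atomic unit of velocity: v_au = e²/(4πε₀ℏ) = 2.19e6 m/s.
421 / 2.19e6 = 1.92e-4

1.92e-4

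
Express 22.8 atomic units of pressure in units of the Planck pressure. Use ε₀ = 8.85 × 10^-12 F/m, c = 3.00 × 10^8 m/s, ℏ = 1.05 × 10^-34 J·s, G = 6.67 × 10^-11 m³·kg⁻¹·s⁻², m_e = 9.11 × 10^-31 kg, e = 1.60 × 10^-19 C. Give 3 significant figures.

atomic unit of pressure: P_au = E_h/a₀³ = m_e⁴e¹⁰/((4πε₀)⁵ℏ⁸) = 3.01 × 10^13 Pa
Planck pressure: p_P = c⁷/(ℏG²) = 4.68 × 10^113 Pa
22.8 × 3.01 × 10^13 / 4.68 × 10^113 = 1.47 × 10^-99

1.47 × 10^-99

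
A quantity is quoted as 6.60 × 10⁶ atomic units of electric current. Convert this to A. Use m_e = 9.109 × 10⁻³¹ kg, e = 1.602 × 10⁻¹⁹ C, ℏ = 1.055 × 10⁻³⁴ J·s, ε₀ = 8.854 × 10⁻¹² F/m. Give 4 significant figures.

One atomic unit of electric current: I_au = e E_h/ℏ = m_e e⁵/((4πε₀)²ℏ³) = 6.612 × 10⁻³ A.
6.60 × 10⁶ × 6.612 × 10⁻³ A = 4.364 × 10⁴ A

4.364 × 10⁴ A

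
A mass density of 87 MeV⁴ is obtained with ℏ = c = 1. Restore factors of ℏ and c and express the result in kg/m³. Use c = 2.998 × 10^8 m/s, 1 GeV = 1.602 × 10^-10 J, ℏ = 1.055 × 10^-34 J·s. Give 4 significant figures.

Mass density is [E]/(c²[L]³) = [E]⁴/(ℏ³c⁵).
1 GeV⁴ → 1/(ℏ³c⁵) × (1 GeV in J)⁴ = 2.316 × 10^20 kg/m³.
Convert the energy scale: 87 MeV⁴ = 8.70 × 10^-11 GeV⁴.
Result: 8.70 × 10^-11 × 2.316 × 10^20 = 2.015 × 10^10 kg/m³.

2.015 × 10^10 kg/m³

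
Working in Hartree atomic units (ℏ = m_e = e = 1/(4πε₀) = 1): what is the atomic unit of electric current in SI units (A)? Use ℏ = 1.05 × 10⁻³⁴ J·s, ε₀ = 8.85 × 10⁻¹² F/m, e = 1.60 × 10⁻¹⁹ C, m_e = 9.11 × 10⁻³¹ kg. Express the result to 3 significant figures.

6.67 × 10⁻³ A

Dimensional analysis gives I_au = e E_h/ℏ = m_e e⁵/((4πε₀)²ℏ³).
E_h = 4.38 × 10⁻¹⁸ J
e·E_h/ℏ = 6.67 × 10⁻³ A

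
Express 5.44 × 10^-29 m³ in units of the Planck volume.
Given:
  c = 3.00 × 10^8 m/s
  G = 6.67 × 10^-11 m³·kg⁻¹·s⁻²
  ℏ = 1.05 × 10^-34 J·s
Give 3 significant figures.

1.30 × 10^76

Planck volume: V_P = (ℏG/c³)^(3/2) = 4.18 × 10^-105 m³.
5.44 × 10^-29 / 4.18 × 10^-105 = 1.30 × 10^76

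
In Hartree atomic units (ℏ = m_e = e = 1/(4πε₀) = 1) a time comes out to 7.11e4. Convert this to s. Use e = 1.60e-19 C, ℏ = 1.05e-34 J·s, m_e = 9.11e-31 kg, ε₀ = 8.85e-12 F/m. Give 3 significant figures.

1.71e-12 s

One atomic unit of time: τ_au = (4πε₀)²ℏ³/(m_e e⁴) = 2.40e-17 s.
7.11e4 × 2.40e-17 s = 1.71e-12 s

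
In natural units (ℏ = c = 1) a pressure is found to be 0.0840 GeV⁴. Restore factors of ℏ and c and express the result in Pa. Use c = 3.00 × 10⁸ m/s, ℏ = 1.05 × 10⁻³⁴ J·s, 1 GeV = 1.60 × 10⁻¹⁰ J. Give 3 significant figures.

Pressure is [E]/[L]³ = [E]⁴/(ℏc)³.
1 GeV⁴ → 1/(ℏc)³ × (1 GeV in J)⁴ = 2.10 × 10³⁷ Pa.
Result: 0.0840 × 2.10 × 10³⁷ = 1.76 × 10³⁶ Pa.

1.76 × 10³⁶ Pa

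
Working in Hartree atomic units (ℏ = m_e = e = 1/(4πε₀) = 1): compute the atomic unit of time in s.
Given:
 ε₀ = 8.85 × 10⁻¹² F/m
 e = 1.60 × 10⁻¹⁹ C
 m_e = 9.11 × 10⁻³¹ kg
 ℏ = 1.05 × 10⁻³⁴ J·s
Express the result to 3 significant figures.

Dimensional analysis gives τ_au = (4πε₀)²ℏ³/(m_e e⁴).
E_h = 4.38 × 10⁻¹⁸ J
ℏ/E_h = 2.40 × 10⁻¹⁷ s

2.40 × 10⁻¹⁷ s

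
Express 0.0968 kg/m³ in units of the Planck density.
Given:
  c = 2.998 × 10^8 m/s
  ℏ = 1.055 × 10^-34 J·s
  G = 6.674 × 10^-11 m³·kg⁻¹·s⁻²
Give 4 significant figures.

Planck density: ρ_P = c⁵/(ℏG²) = 5.154 × 10^96 kg/m³.
0.0968 / 5.154 × 10^96 = 1.878 × 10^-98

1.878 × 10^-98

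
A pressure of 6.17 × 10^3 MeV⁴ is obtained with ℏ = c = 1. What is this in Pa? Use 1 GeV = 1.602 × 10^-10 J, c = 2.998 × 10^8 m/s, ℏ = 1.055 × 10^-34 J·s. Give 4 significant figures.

Pressure is [E]/[L]³ = [E]⁴/(ℏc)³.
1 GeV⁴ → 1/(ℏc)³ × (1 GeV in J)⁴ = 2.082 × 10^37 Pa.
Convert the energy scale: 6.17 × 10^3 MeV⁴ = 6.17 × 10^-9 GeV⁴.
Result: 6.17 × 10^-9 × 2.082 × 10^37 = 1.284 × 10^29 Pa.

1.284 × 10^29 Pa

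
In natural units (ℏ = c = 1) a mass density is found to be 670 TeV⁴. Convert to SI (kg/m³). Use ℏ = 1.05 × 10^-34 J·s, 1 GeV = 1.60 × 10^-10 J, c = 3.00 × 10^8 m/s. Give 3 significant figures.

1.56 × 10^35 kg/m³

Mass density is [E]/(c²[L]³) = [E]⁴/(ℏ³c⁵).
1 GeV⁴ → 1/(ℏ³c⁵) × (1 GeV in J)⁴ = 2.33 × 10^20 kg/m³.
Convert the energy scale: 670 TeV⁴ = 6.70 × 10^14 GeV⁴.
Result: 6.70 × 10^14 × 2.33 × 10^20 = 1.56 × 10^35 kg/m³.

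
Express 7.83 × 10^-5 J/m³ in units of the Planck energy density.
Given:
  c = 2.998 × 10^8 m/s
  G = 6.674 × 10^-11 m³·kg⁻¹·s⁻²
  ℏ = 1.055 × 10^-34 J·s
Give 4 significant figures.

1.690 × 10^-118

Planck energy density: u_P = c⁷/(ℏG²) = 4.632 × 10^113 J/m³.
7.83 × 10^-5 / 4.632 × 10^113 = 1.690 × 10^-118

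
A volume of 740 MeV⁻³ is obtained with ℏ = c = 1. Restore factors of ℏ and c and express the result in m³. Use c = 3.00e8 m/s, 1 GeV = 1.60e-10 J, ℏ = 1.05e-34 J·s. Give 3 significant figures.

5.65e-36 m³

Volume is [L]³ = [E]⁻³·(ℏc)³.
1 GeV⁻³ → (ℏc)³ × (1 GeV in J)⁻³ = 7.63e-48 m³.
Convert the energy scale: 740 MeV⁻³ = 7.40e11 GeV⁻³.
Result: 7.40e11 × 7.63e-48 = 5.65e-36 m³.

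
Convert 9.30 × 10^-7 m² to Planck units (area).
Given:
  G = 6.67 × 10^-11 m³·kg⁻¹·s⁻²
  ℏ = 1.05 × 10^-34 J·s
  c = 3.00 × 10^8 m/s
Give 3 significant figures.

Planck area: A_P = ℏG/c³ = 2.59 × 10^-70 m².
9.30 × 10^-7 / 2.59 × 10^-70 = 3.59 × 10^63

3.59 × 10^63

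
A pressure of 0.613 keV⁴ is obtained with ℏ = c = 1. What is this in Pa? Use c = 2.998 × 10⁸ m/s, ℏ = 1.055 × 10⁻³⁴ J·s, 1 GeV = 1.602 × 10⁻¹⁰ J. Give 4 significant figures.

Pressure is [E]/[L]³ = [E]⁴/(ℏc)³.
1 GeV⁴ → 1/(ℏc)³ × (1 GeV in J)⁴ = 2.082 × 10³⁷ Pa.
Convert the energy scale: 0.613 keV⁴ = 6.13 × 10⁻²⁵ GeV⁴.
Result: 6.13 × 10⁻²⁵ × 2.082 × 10³⁷ = 1.276 × 10¹³ Pa.

1.276 × 10¹³ Pa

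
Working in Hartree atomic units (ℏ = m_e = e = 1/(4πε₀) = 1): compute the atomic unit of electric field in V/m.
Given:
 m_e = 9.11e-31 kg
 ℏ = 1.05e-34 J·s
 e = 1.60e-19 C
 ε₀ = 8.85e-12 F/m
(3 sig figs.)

The unique combination of the constants set to 1 with dimensions of electric field is E_au = E_h/(e a₀) = m_e²e⁵/((4πε₀)³ℏ⁴).
E_h = 4.38e-18 J
a₀ = 5.26e-11 m
E_h/(e·a₀) = 5.20e11 V/m

5.20e11 V/m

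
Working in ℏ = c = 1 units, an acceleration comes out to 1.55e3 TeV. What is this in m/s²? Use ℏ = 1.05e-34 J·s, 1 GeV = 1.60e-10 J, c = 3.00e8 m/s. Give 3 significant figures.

Acceleration is [L]/[T]² = c·[E]/ℏ.
1 GeV → c/ℏ × (1 GeV in J) = 4.57e32 m/s².
Convert the energy scale: 1.55e3 TeV = 1.55e6 GeV.
Result: 1.55e6 × 4.57e32 = 7.09e38 m/s².

7.09e38 m/s²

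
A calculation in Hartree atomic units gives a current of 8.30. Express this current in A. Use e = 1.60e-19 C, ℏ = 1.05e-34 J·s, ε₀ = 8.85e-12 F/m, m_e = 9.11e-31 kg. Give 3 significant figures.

0.0554 A

One atomic unit of electric current: I_au = e E_h/ℏ = m_e e⁵/((4πε₀)²ℏ³) = 6.67e-3 A.
8.30 × 6.67e-3 A = 0.0554 A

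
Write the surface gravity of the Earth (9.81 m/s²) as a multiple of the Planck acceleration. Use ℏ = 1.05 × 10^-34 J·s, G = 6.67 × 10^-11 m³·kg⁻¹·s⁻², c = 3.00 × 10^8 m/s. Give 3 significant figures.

1.76 × 10^-51

Planck acceleration: a_P = √(c⁷/(ℏG)) = 5.59 × 10^51 m/s².
9.81 / 5.59 × 10^51 = 1.76 × 10^-51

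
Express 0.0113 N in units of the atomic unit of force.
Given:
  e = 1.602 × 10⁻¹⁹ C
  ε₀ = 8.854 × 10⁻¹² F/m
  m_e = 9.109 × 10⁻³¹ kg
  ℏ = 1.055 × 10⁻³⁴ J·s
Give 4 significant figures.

atomic unit of force: F_au = E_h/a₀ = m_e²e⁶/((4πε₀)³ℏ⁴) = 8.220 × 10⁻⁸ N.
0.0113 / 8.220 × 10⁻⁸ = 1.375 × 10⁵

1.375 × 10⁵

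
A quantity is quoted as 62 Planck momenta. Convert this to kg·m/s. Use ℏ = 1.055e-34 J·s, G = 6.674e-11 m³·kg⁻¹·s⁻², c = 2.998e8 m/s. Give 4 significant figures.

404.6 kg·m/s

One Planck momentum: p_P = √(ℏc³/G) = 6.527 kg·m/s.
62 × 6.527 kg·m/s = 404.6 kg·m/s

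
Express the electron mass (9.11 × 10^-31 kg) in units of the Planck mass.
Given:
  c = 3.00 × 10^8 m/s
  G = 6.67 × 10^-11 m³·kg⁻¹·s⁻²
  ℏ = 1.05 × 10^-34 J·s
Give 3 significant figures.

4.19 × 10^-23

Planck mass: m_P = √(ℏc/G) = 2.17 × 10^-8 kg.
9.11 × 10^-31 / 2.17 × 10^-8 = 4.19 × 10^-23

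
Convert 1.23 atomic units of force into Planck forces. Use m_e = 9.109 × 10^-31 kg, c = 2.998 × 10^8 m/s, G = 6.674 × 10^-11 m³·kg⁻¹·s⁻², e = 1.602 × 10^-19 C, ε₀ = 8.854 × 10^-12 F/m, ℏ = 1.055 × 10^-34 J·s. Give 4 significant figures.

atomic unit of force: F_au = E_h/a₀ = m_e²e⁶/((4πε₀)³ℏ⁴) = 8.220 × 10^-8 N
Planck force: F_P = c⁴/G = 1.210 × 10^44 N
1.23 × 8.220 × 10^-8 / 1.210 × 10^44 = 8.353 × 10^-52

8.353 × 10^-52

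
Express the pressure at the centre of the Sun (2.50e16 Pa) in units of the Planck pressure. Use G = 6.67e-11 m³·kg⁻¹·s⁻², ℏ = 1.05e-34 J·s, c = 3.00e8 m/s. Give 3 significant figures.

Planck pressure: p_P = c⁷/(ℏG²) = 4.68e113 Pa.
2.50e16 / 4.68e113 = 5.34e-98

5.34e-98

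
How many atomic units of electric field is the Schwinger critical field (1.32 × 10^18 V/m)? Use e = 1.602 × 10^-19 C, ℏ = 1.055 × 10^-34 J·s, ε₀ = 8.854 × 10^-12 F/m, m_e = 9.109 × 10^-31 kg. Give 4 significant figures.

2.573 × 10^6

atomic unit of electric field: E_au = E_h/(e a₀) = m_e²e⁵/((4πε₀)³ℏ⁴) = 5.131 × 10^11 V/m.
1.32 × 10^18 / 5.131 × 10^11 = 2.573 × 10^6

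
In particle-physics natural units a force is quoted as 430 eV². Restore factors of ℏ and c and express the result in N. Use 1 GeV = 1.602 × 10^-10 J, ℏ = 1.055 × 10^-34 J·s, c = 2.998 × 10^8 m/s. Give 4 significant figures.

3.489 × 10^-10 N

Force is [E]/[L] = [E]²/(ℏc); restore (ℏc)⁻¹.
1 GeV² → 1/(ℏc) × (1 GeV in J)² = 8.114 × 10^5 N.
Convert the energy scale: 430 eV² = 4.30 × 10^-16 GeV².
Result: 4.30 × 10^-16 × 8.114 × 10^5 = 3.489 × 10^-10 N.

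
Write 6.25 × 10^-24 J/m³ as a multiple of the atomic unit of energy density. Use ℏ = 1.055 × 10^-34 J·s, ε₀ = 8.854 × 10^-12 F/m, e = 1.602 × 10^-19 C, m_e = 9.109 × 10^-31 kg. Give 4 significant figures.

atomic unit of energy density: u_au = E_h/a₀³ = m_e⁴e¹⁰/((4πε₀)⁵ℏ⁸) = 2.929 × 10^13 J/m³.
6.25 × 10^-24 / 2.929 × 10^13 = 2.134 × 10^-37

2.134 × 10^-37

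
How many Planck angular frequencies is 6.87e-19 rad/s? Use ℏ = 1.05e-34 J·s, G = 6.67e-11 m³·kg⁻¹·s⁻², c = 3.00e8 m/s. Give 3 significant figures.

Planck angular frequency: ω_P = √(c⁵/(ℏG)) = 1.86e43 rad/s.
6.87e-19 / 1.86e43 = 3.69e-62

3.69e-62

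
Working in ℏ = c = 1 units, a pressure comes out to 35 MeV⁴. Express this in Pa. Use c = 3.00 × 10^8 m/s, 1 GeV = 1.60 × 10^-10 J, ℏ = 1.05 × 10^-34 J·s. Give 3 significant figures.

Pressure is [E]/[L]³ = [E]⁴/(ℏc)³.
1 GeV⁴ → 1/(ℏc)³ × (1 GeV in J)⁴ = 2.10 × 10^37 Pa.
Convert the energy scale: 35 MeV⁴ = 3.50 × 10^-11 GeV⁴.
Result: 3.50 × 10^-11 × 2.10 × 10^37 = 7.34 × 10^26 Pa.

7.34 × 10^26 Pa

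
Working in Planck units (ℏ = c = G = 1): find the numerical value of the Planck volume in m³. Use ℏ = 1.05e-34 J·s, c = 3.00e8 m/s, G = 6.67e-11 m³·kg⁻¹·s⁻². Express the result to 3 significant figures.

4.18e-105 m³

The unique combination of the constants set to 1 with dimensions of volume is V_P = (ℏG/c³)^(3/2).
  = √(1.75e-209)
  = 4.18e-105 m³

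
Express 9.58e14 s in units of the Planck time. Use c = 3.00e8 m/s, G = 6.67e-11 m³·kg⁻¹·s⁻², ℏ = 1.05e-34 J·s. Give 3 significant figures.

1.78e58

Planck time: t_P = √(ℏG/c⁵) = 5.37e-44 s.
9.58e14 / 5.37e-44 = 1.78e58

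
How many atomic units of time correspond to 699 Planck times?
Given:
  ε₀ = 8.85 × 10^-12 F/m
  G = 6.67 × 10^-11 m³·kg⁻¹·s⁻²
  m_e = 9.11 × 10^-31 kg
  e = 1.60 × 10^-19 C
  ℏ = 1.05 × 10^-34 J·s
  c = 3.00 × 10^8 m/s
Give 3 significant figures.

Planck time: t_P = √(ℏG/c⁵) = 5.37 × 10^-44 s
atomic unit of time: τ_au = (4πε₀)²ℏ³/(m_e e⁴) = 2.40 × 10^-17 s
699 × 5.37 × 10^-44 / 2.40 × 10^-17 = 1.56 × 10^-24

1.56 × 10^-24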